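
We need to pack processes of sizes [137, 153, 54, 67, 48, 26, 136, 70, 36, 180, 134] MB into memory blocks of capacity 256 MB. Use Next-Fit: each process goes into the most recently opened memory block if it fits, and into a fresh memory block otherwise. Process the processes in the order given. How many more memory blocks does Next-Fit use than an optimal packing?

Next-Fit: [137] [153,54] [67,48,26] [136,70,36] [180] [134] → 6 memory blocks.
Total size 1041 MB; any packing needs at least ⌈1041/256⌉ = 5 memory blocks.
An optimal packing achieves that bound: [180,70] [153,67,36] [137,54,48] [136,26] [134] → 5 memory blocks.
Excess: 6 − 5 = 1.

1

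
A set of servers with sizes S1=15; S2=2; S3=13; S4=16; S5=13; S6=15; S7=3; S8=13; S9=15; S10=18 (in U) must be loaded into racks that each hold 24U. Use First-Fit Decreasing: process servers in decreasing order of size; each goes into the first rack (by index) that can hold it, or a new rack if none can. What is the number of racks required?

Sorted descending: 18, 16, 15, 15, 15, 13, 13, 13, 3, 2.
Put 18U in rack 1; 6U remain.
Put 16U in rack 2; 8U remain.
Put 15U in rack 3; 9U remain.
Put 15U in rack 4; 9U remain.
Put 15U in rack 5; 9U remain.
Put 13U in rack 6; 11U remain.
Put 13U in rack 7; 11U remain.
Put 13U in rack 8; 11U remain.
Put 3U in rack 1; 3U remain.
Put 2U in rack 1; 1U remain.

8 racks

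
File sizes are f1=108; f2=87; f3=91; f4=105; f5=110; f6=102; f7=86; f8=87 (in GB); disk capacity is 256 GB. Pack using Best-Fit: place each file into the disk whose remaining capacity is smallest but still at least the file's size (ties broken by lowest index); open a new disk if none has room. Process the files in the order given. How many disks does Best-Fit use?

4

disk 1: place f1 (108 GB), 148 GB left
disk 1: place f2 (87 GB), 61 GB left
disk 2: place f3 (91 GB), 165 GB left
disk 2: place f4 (105 GB), 60 GB left
disk 3: place f5 (110 GB), 146 GB left
disk 3: place f6 (102 GB), 44 GB left
disk 4: place f7 (86 GB), 170 GB left
disk 4: place f8 (87 GB), 83 GB left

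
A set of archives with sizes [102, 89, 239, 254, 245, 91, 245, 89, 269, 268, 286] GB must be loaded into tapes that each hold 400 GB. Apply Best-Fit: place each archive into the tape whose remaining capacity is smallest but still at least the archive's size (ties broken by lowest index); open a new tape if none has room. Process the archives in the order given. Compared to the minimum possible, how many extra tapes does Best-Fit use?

Best-Fit: [102,89] [239] [254,91] [245,89] [245] [269] [268] [286] → 8 tapes.
7 archives exceed 200 GB (half the capacity), and no two of those can share a tape, so at least 7 tapes are needed.
An optimal packing achieves that bound: [286,102] [269,91] [268,89] [254,89] [245] [245] [239] → 7 tapes.
Excess: 8 − 7 = 1.

1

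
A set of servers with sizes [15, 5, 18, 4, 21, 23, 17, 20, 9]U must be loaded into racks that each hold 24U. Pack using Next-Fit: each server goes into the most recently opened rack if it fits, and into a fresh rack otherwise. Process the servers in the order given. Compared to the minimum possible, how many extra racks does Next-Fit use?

1

Next-Fit: [15,5] [18,4] [21] [23] [17] [20] [9] → 7 racks.
Total size 132U; any packing needs at least ⌈132/24⌉ = 6 racks.
An optimal packing achieves that bound: [23] [21] [20,4] [18,5] [17] [15,9] → 6 racks.
Excess: 7 − 6 = 1.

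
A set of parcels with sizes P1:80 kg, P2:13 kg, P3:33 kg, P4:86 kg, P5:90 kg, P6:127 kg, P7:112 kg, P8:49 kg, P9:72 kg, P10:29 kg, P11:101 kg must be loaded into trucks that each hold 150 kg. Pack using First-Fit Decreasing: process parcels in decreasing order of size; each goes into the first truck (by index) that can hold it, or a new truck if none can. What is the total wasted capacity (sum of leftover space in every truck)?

Sorted descending: 127, 112, 101, 90, 86, 80, 72, 49, 33, 29, 13.
Put 127 kg in truck 1; 23 kg remain.
Put 112 kg in truck 2; 38 kg remain.
Put 101 kg in truck 3; 49 kg remain.
Put 90 kg in truck 4; 60 kg remain.
Put 86 kg in truck 5; 64 kg remain.
Put 80 kg in truck 6; 70 kg remain.
Put 72 kg in truck 7; 78 kg remain.
Put 49 kg in truck 3; 0 kg remain.
Put 33 kg in truck 2; 5 kg remain.
Put 29 kg in truck 4; 31 kg remain.
Put 13 kg in truck 1; 10 kg remain.
7 trucks × 150 kg = 1050 kg; used 792 kg; unused 258 kg.

258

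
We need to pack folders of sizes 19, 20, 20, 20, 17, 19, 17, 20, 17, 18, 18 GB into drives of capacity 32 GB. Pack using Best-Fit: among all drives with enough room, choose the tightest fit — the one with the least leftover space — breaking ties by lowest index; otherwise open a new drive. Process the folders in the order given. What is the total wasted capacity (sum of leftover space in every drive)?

147

drive 1: place 19 GB, 13 GB left
drive 2: place 20 GB, 12 GB left
drive 3: place 20 GB, 12 GB left
drive 4: place 20 GB, 12 GB left
drive 5: place 17 GB, 15 GB left
drive 6: place 19 GB, 13 GB left
drive 7: place 17 GB, 15 GB left
drive 8: place 20 GB, 12 GB left
drive 9: place 17 GB, 15 GB left
drive 10: place 18 GB, 14 GB left
drive 11: place 18 GB, 14 GB left
11 drives × 32 GB = 352 GB; used 205 GB; unused 147 GB.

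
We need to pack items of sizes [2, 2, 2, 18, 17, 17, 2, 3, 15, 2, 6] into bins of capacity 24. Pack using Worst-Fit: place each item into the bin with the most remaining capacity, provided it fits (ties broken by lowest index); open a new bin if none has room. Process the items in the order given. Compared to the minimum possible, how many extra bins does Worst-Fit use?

0

Worst-Fit: [2,2,2,18] [17,2] [17,3] [15,2,6] → 4 bins.
Total size 86; any packing needs at least ⌈86/24⌉ = 4 bins.
So 4 is already optimal.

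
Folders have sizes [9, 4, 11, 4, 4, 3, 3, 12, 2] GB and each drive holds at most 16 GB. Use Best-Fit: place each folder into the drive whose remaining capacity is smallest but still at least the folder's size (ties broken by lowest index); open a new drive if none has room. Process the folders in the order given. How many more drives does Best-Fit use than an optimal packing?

Best-Fit: [9,4,3] [11,4] [4,3] [12,2] → 4 drives.
Total size 52 GB; any packing needs at least ⌈52/16⌉ = 4 drives.
So 4 is already optimal.

0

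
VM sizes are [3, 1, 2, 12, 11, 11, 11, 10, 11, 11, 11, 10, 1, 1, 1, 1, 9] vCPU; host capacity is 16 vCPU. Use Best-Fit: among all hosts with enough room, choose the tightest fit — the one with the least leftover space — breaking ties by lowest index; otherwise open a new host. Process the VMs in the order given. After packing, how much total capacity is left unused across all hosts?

43

host 1: place 3 vCPU, 13 vCPU left
host 1: place 1 vCPU, 12 vCPU left
host 1: place 2 vCPU, 10 vCPU left
host 2: place 12 vCPU, 4 vCPU left
host 3: place 11 vCPU, 5 vCPU left
host 4: place 11 vCPU, 5 vCPU left
host 5: place 11 vCPU, 5 vCPU left
host 1: place 10 vCPU, 0 vCPU left
host 6: place 11 vCPU, 5 vCPU left
host 7: place 11 vCPU, 5 vCPU left
host 8: place 11 vCPU, 5 vCPU left
host 9: place 10 vCPU, 6 vCPU left
host 2: place 1 vCPU, 3 vCPU left
host 2: place 1 vCPU, 2 vCPU left
host 2: place 1 vCPU, 1 vCPU left
host 2: place 1 vCPU, 0 vCPU left
host 10: place 9 vCPU, 7 vCPU left
10 hosts × 16 vCPU = 160 vCPU; used 117 vCPU; unused 43 vCPU.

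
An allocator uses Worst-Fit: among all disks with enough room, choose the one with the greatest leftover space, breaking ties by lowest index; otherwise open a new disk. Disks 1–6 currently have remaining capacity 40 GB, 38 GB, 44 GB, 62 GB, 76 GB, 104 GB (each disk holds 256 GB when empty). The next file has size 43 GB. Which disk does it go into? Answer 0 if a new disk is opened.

Disks with room: disk 3 (44 GB), disk 4 (62 GB), disk 5 (76 GB), disk 6 (104 GB).
Most room is disk 6 with 104 GB free.

6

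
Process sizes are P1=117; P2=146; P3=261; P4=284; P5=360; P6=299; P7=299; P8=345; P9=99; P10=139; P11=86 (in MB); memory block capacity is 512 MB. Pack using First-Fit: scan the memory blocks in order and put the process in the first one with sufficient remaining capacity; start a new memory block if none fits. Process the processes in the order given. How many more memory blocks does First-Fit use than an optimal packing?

1

First-Fit: [117,146,99,139] [261,86] [284] [360] [299] [299] [345] → 7 memory blocks.
6 processes exceed 256 MB (half the capacity), and no two of those can share a memory block, so at least 6 memory blocks are needed.
An optimal packing achieves that bound: [360,146] [345,139] [299,117,86] [299,99] [284] [261] → 6 memory blocks.
Excess: 7 − 6 = 1.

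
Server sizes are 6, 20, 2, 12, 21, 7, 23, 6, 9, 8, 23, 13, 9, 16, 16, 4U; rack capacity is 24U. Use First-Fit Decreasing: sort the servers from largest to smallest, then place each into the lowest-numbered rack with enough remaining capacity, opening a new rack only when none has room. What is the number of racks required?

9 racks

Sorted descending: 23, 23, 21, 20, 16, 16, 13, 12, 9, 9, 8, 7, 6, 6, 4, 2.
Put 23U in rack 1; 1U remain.
Put 23U in rack 2; 1U remain.
Put 21U in rack 3; 3U remain.
Put 20U in rack 4; 4U remain.
Put 16U in rack 5; 8U remain.
Put 16U in rack 6; 8U remain.
Put 13U in rack 7; 11U remain.
Put 12U in rack 8; 12U remain.
Put 9U in rack 7; 2U remain.
Put 9U in rack 8; 3U remain.
Put 8U in rack 5; 0U remain.
Put 7U in rack 6; 1U remain.
Put 6U in rack 9; 18U remain.
Put 6U in rack 9; 12U remain.
Put 4U in rack 4; 0U remain.
Put 2U in rack 3; 1U remain.
Final racks: [23] [23] [21,2] [20,4] [16,8] [16,7] [13,9] [12,9] [6,6].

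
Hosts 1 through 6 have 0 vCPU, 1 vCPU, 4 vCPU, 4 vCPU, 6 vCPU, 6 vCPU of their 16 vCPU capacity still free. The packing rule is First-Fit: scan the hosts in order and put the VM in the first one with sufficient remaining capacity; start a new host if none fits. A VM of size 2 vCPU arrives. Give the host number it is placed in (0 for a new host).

Hosts with room: host 3 (4 vCPU), host 4 (4 vCPU), host 5 (6 vCPU), host 6 (6 vCPU).
The first with room is host 3.

3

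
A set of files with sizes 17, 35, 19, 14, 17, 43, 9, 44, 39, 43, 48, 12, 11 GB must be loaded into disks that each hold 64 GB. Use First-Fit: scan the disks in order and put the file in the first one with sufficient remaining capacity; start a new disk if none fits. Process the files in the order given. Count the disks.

7 disks

17 GB → disk 1 (remaining 47 GB)
35 GB → disk 1 (remaining 12 GB)
19 GB → disk 2 (remaining 45 GB)
14 GB → disk 2 (remaining 31 GB)
17 GB → disk 2 (remaining 14 GB)
43 GB → disk 3 (remaining 21 GB)
9 GB → disk 1 (remaining 3 GB)
44 GB → disk 4 (remaining 20 GB)
39 GB → disk 5 (remaining 25 GB)
43 GB → disk 6 (remaining 21 GB)
48 GB → disk 7 (remaining 16 GB)
12 GB → disk 2 (remaining 2 GB)
11 GB → disk 3 (remaining 10 GB)
Final disks: [17,35,9] [19,14,17,12] [43,11] [44] [39] [43] [48].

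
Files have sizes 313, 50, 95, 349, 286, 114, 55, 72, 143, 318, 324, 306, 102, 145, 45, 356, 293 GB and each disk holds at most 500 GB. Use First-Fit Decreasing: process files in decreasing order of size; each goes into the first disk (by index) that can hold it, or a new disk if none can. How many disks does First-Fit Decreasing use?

8

Sorted descending: 356, 349, 324, 318, 313, 306, 293, 286, 145, 143, 114, 102, 95, 72, 55, 50, 45.
Put 356 GB in disk 1; 144 GB remain.
Put 349 GB in disk 2; 151 GB remain.
Put 324 GB in disk 3; 176 GB remain.
Put 318 GB in disk 4; 182 GB remain.
Put 313 GB in disk 5; 187 GB remain.
Put 306 GB in disk 6; 194 GB remain.
Put 293 GB in disk 7; 207 GB remain.
Put 286 GB in disk 8; 214 GB remain.
Put 145 GB in disk 2; 6 GB remain.
Put 143 GB in disk 1; 1 GB remain.
Put 114 GB in disk 3; 62 GB remain.
Put 102 GB in disk 4; 80 GB remain.
Put 95 GB in disk 5; 92 GB remain.
Put 72 GB in disk 4; 8 GB remain.
Put 55 GB in disk 3; 7 GB remain.
Put 50 GB in disk 5; 42 GB remain.
Put 45 GB in disk 6; 149 GB remain.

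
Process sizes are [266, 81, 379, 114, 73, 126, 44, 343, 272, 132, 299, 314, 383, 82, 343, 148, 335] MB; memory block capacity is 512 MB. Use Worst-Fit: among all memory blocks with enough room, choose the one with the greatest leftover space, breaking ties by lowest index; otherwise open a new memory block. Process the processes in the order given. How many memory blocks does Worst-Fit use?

266 MB → memory block 1 (remaining 246 MB)
81 MB → memory block 1 (remaining 165 MB)
379 MB → memory block 2 (remaining 133 MB)
114 MB → memory block 1 (remaining 51 MB)
73 MB → memory block 2 (remaining 60 MB)
126 MB → memory block 3 (remaining 386 MB)
44 MB → memory block 3 (remaining 342 MB)
343 MB → memory block 4 (remaining 169 MB)
272 MB → memory block 3 (remaining 70 MB)
132 MB → memory block 4 (remaining 37 MB)
299 MB → memory block 5 (remaining 213 MB)
314 MB → memory block 6 (remaining 198 MB)
383 MB → memory block 7 (remaining 129 MB)
82 MB → memory block 5 (remaining 131 MB)
343 MB → memory block 8 (remaining 169 MB)
148 MB → memory block 6 (remaining 50 MB)
335 MB → memory block 9 (remaining 177 MB)

9 memory blocks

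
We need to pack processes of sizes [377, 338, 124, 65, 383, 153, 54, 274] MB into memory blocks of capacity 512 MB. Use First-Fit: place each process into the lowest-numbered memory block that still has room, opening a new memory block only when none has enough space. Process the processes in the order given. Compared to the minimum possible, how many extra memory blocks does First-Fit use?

0

First-Fit: [377,124] [338,65,54] [383] [153,274] → 4 memory blocks.
Total size 1768 MB; any packing needs at least ⌈1768/512⌉ = 4 memory blocks.
So 4 is already optimal.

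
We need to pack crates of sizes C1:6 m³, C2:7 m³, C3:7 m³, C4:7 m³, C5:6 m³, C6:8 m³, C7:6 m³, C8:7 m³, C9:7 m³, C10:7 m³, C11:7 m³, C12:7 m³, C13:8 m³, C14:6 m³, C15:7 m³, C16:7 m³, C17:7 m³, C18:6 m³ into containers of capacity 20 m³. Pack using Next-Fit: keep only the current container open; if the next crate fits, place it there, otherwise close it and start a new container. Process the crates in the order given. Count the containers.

container 1: place C1 (6 m³), 14 m³ left
container 1: place C2 (7 m³), 7 m³ left
container 1: place C3 (7 m³), 0 m³ left
container 2: place C4 (7 m³), 13 m³ left
container 2: place C5 (6 m³), 7 m³ left
container 3: place C6 (8 m³), 12 m³ left
container 3: place C7 (6 m³), 6 m³ left
container 4: place C8 (7 m³), 13 m³ left
container 4: place C9 (7 m³), 6 m³ left
container 5: place C10 (7 m³), 13 m³ left
container 5: place C11 (7 m³), 6 m³ left
container 6: place C12 (7 m³), 13 m³ left
container 6: place C13 (8 m³), 5 m³ left
container 7: place C14 (6 m³), 14 m³ left
container 7: place C15 (7 m³), 7 m³ left
container 7: place C16 (7 m³), 0 m³ left
container 8: place C17 (7 m³), 13 m³ left
container 8: place C18 (6 m³), 7 m³ left

8 containers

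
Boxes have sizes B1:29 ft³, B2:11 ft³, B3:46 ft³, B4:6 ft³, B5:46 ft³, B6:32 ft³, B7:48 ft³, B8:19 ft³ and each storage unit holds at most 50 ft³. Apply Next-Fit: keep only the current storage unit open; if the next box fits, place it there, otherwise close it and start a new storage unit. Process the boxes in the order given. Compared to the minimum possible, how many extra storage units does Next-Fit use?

Next-Fit: [29,11] [46] [6] [46] [32] [48] [19] → 7 storage units.
Total size 237 ft³; any packing needs at least ⌈237/50⌉ = 5 storage units.
An optimal packing achieves that bound: [48] [46] [46] [32,11,6] [29,19] → 5 storage units.
Excess: 7 − 5 = 2.

2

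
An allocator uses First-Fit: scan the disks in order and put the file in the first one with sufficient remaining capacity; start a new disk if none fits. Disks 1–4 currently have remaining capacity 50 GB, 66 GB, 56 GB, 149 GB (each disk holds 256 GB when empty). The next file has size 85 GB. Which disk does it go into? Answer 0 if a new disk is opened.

4

Disks with room: disk 4 (149 GB).
The first with room is disk 4.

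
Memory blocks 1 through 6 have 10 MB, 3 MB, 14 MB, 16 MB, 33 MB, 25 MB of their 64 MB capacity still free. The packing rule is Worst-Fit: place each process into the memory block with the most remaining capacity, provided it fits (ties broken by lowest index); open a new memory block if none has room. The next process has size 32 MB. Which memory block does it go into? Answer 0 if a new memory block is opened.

Memory blocks with room: memory block 5 (33 MB).
Most room is memory block 5 with 33 MB free.

5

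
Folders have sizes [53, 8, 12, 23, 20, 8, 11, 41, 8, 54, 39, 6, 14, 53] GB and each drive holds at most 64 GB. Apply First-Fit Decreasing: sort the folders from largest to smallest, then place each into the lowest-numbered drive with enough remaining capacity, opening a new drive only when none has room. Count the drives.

6

Sorted descending: 54, 53, 53, 41, 39, 23, 20, 14, 12, 11, 8, 8, 8, 6.
54 GB → drive 1 (remaining 10 GB)
53 GB → drive 2 (remaining 11 GB)
53 GB → drive 3 (remaining 11 GB)
41 GB → drive 4 (remaining 23 GB)
39 GB → drive 5 (remaining 25 GB)
23 GB → drive 4 (remaining 0 GB)
20 GB → drive 5 (remaining 5 GB)
14 GB → drive 6 (remaining 50 GB)
12 GB → drive 6 (remaining 38 GB)
11 GB → drive 2 (remaining 0 GB)
8 GB → drive 1 (remaining 2 GB)
8 GB → drive 3 (remaining 3 GB)
8 GB → drive 6 (remaining 30 GB)
6 GB → drive 6 (remaining 24 GB)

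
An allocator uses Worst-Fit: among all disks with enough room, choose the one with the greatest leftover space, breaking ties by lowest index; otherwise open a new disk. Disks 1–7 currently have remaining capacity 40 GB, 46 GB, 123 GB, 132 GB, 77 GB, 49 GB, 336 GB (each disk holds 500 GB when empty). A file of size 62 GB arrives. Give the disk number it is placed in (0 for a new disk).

Disks with room: disk 3 (123 GB), disk 4 (132 GB), disk 5 (77 GB), disk 7 (336 GB).
Most room is disk 7 with 336 GB free.

7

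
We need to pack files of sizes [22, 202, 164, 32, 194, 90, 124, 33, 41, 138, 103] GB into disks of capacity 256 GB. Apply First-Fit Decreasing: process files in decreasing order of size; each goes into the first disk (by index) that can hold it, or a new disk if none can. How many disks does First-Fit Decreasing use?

Sorted descending: 202, 194, 164, 138, 124, 103, 90, 41, 33, 32, 22.
202 GB → disk 1 (remaining 54 GB)
194 GB → disk 2 (remaining 62 GB)
164 GB → disk 3 (remaining 92 GB)
138 GB → disk 4 (remaining 118 GB)
124 GB → disk 5 (remaining 132 GB)
103 GB → disk 4 (remaining 15 GB)
90 GB → disk 3 (remaining 2 GB)
41 GB → disk 1 (remaining 13 GB)
33 GB → disk 2 (remaining 29 GB)
32 GB → disk 5 (remaining 100 GB)
22 GB → disk 2 (remaining 7 GB)
Final disks: [202,41] [194,33,22] [164,90] [138,103] [124,32].

5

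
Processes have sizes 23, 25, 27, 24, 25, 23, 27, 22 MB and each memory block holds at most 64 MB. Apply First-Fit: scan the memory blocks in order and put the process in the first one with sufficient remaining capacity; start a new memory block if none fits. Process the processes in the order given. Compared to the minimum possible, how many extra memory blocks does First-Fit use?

0

First-Fit: [23,25] [27,24] [25,23] [27,22] → 4 memory blocks.
Total size 196 MB; any packing needs at least ⌈196/64⌉ = 4 memory blocks.
So 4 is already optimal.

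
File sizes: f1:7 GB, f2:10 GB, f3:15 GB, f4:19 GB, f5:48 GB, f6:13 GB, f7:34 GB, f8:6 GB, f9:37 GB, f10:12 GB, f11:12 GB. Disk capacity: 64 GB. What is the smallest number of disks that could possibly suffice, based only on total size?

Total size = 7 + 10 + 15 + 19 + 48 + 13 + 34 + 6 + 37 + 12 + 12 = 213 GB.
⌈213 / 64⌉ = 4.

4 disks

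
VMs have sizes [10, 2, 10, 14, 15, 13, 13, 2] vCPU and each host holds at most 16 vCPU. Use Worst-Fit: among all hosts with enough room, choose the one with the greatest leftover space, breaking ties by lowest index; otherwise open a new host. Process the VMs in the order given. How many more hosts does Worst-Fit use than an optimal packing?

0

Worst-Fit: [10,2] [10,2] [14] [15] [13] [13] → 6 hosts.
6 VMs exceed 8 vCPU (half the capacity), and no two of those can share a host, so at least 6 hosts are needed.
So 6 is already optimal.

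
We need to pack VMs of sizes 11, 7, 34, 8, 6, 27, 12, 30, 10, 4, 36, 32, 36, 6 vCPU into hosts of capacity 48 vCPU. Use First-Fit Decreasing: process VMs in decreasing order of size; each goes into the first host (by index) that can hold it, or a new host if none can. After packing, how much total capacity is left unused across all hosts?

Sorted descending: 36, 36, 34, 32, 30, 27, 12, 11, 10, 8, 7, 6, 6, 4.
host 1: place 36 vCPU, 12 vCPU left
host 2: place 36 vCPU, 12 vCPU left
host 3: place 34 vCPU, 14 vCPU left
host 4: place 32 vCPU, 16 vCPU left
host 5: place 30 vCPU, 18 vCPU left
host 6: place 27 vCPU, 21 vCPU left
host 1: place 12 vCPU, 0 vCPU left
host 2: place 11 vCPU, 1 vCPU left
host 3: place 10 vCPU, 4 vCPU left
host 4: place 8 vCPU, 8 vCPU left
host 4: place 7 vCPU, 1 vCPU left
host 5: place 6 vCPU, 12 vCPU left
host 5: place 6 vCPU, 6 vCPU left
host 3: place 4 vCPU, 0 vCPU left
6 hosts × 48 vCPU = 288 vCPU; used 259 vCPU; unused 29 vCPU.

29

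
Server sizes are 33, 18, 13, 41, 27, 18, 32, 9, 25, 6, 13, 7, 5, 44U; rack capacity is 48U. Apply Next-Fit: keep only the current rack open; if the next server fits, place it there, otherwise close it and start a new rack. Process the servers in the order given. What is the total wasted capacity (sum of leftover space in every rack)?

rack 1: place 33U, 15U left
rack 2: place 18U, 30U left
rack 2: place 13U, 17U left
rack 3: place 41U, 7U left
rack 4: place 27U, 21U left
rack 4: place 18U, 3U left
rack 5: place 32U, 16U left
rack 5: place 9U, 7U left
rack 6: place 25U, 23U left
rack 6: place 6U, 17U left
rack 6: place 13U, 4U left
rack 7: place 7U, 41U left
rack 7: place 5U, 36U left
rack 8: place 44U, 4U left
8 racks × 48U = 384U; used 291U; unused 93U.

93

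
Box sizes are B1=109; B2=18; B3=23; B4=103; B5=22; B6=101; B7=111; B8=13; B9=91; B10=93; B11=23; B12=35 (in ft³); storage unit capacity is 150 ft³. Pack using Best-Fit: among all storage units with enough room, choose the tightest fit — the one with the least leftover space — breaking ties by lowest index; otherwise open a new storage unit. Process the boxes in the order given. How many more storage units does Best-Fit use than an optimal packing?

0

Best-Fit: [109,18,23] [103,22,13] [101,35] [111,23] [91] [93] → 6 storage units.
6 boxes exceed 75 ft³ (half the capacity), and no two of those can share a storage unit, so at least 6 storage units are needed.
So 6 is already optimal.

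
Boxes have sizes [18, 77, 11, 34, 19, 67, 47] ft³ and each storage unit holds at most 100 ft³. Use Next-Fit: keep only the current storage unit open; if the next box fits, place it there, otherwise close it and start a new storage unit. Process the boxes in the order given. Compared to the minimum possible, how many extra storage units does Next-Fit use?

Next-Fit: [18,77] [11,34,19] [67] [47] → 4 storage units.
Total size 273 ft³; any packing needs at least ⌈273/100⌉ = 3 storage units.
An optimal packing achieves that bound: [77,19] [67,18,11] [47,34] → 3 storage units.
Excess: 4 − 3 = 1.

1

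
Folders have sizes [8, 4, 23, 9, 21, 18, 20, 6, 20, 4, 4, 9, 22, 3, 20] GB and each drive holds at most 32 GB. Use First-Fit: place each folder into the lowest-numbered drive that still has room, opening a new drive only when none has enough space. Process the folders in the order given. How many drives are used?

8 GB → drive 1 (remaining 24 GB)
4 GB → drive 1 (remaining 20 GB)
23 GB → drive 2 (remaining 9 GB)
9 GB → drive 1 (remaining 11 GB)
21 GB → drive 3 (remaining 11 GB)
18 GB → drive 4 (remaining 14 GB)
20 GB → drive 5 (remaining 12 GB)
6 GB → drive 1 (remaining 5 GB)
20 GB → drive 6 (remaining 12 GB)
4 GB → drive 1 (remaining 1 GB)
4 GB → drive 2 (remaining 5 GB)
9 GB → drive 3 (remaining 2 GB)
22 GB → drive 7 (remaining 10 GB)
3 GB → drive 2 (remaining 2 GB)
20 GB → drive 8 (remaining 12 GB)
Final drives: [8,4,9,6,4] [23,4,3] [21,9] [18] [20] [20] [22] [20].

8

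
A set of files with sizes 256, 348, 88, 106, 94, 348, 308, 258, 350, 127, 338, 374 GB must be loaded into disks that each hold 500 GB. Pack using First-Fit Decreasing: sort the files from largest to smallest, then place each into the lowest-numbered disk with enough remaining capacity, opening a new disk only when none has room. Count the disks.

Sorted descending: 374, 350, 348, 348, 338, 308, 258, 256, 127, 106, 94, 88.
disk 1: place 374 GB, 126 GB left
disk 2: place 350 GB, 150 GB left
disk 3: place 348 GB, 152 GB left
disk 4: place 348 GB, 152 GB left
disk 5: place 338 GB, 162 GB left
disk 6: place 308 GB, 192 GB left
disk 7: place 258 GB, 242 GB left
disk 8: place 256 GB, 244 GB left
disk 2: place 127 GB, 23 GB left
disk 1: place 106 GB, 20 GB left
disk 3: place 94 GB, 58 GB left
disk 4: place 88 GB, 64 GB left

8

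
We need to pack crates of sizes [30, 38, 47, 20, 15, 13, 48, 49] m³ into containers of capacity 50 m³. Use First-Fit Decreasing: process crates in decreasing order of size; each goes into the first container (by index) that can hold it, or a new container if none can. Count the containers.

6

Sorted descending: 49, 48, 47, 38, 30, 20, 15, 13.
container 1: place 49 m³, 1 m³ left
container 2: place 48 m³, 2 m³ left
container 3: place 47 m³, 3 m³ left
container 4: place 38 m³, 12 m³ left
container 5: place 30 m³, 20 m³ left
container 5: place 20 m³, 0 m³ left
container 6: place 15 m³, 35 m³ left
container 6: place 13 m³, 22 m³ left
Final containers: [49] [48] [47] [38] [30,20] [15,13].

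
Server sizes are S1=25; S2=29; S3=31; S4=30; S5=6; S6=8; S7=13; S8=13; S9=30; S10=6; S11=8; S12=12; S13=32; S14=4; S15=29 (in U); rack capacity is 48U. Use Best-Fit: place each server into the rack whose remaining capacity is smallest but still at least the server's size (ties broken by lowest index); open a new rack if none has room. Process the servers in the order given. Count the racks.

rack 1: place S1 (25U), 23U left
rack 2: place S2 (29U), 19U left
rack 3: place S3 (31U), 17U left
rack 4: place S4 (30U), 18U left
rack 3: place S5 (6U), 11U left
rack 3: place S6 (8U), 3U left
rack 4: place S7 (13U), 5U left
rack 2: place S8 (13U), 6U left
rack 5: place S9 (30U), 18U left
rack 2: place S10 (6U), 0U left
rack 5: place S11 (8U), 10U left
rack 1: place S12 (12U), 11U left
rack 6: place S13 (32U), 16U left
rack 4: place S14 (4U), 1U left
rack 7: place S15 (29U), 19U left
Final racks: [25,12] [29,13,6] [31,6,8] [30,13,4] [30,8] [32] [29].

7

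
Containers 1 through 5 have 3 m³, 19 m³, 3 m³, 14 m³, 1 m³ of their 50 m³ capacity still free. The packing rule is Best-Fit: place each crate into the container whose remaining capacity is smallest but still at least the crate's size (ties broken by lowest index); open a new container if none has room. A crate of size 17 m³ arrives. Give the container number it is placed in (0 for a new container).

Containers with room: container 2 (19 m³).
Tightest fit is container 2 with 19 m³ free.

2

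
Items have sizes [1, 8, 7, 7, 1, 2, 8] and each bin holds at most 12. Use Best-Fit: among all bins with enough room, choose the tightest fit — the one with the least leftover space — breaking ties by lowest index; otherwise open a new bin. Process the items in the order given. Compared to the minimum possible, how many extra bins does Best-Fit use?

0

Best-Fit: [1,8,1,2] [7] [7] [8] → 4 bins.
4 items exceed 6 (half the capacity), and no two of those can share a bin, so at least 4 bins are needed.
So 4 is already optimal.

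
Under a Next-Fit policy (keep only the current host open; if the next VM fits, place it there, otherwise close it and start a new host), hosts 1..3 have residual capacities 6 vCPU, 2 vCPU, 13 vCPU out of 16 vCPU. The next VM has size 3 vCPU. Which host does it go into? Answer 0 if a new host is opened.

Next-Fit only looks at host 3, which has 13 vCPU free.
3 vCPU fits there.

3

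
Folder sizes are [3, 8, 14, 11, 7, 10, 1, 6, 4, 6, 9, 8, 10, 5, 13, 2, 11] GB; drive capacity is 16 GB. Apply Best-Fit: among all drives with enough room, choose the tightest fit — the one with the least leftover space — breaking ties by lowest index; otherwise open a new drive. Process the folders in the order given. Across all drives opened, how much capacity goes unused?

drive 1: place 3 GB, 13 GB left
drive 1: place 8 GB, 5 GB left
drive 2: place 14 GB, 2 GB left
drive 3: place 11 GB, 5 GB left
drive 4: place 7 GB, 9 GB left
drive 5: place 10 GB, 6 GB left
drive 2: place 1 GB, 1 GB left
drive 5: place 6 GB, 0 GB left
drive 1: place 4 GB, 1 GB left
drive 4: place 6 GB, 3 GB left
drive 6: place 9 GB, 7 GB left
drive 7: place 8 GB, 8 GB left
drive 8: place 10 GB, 6 GB left
drive 3: place 5 GB, 0 GB left
drive 9: place 13 GB, 3 GB left
drive 4: place 2 GB, 1 GB left
drive 10: place 11 GB, 5 GB left
10 drives × 16 GB = 160 GB; used 128 GB; unused 32 GB.

32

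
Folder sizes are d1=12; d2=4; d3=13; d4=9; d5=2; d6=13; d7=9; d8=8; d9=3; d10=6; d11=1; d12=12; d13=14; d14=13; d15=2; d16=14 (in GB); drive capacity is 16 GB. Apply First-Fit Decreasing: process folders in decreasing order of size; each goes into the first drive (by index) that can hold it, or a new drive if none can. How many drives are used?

Sorted descending: 14, 14, 13, 13, 13, 12, 12, 9, 9, 8, 6, 4, 3, 2, 2, 1.
14 GB → drive 1 (remaining 2 GB)
14 GB → drive 2 (remaining 2 GB)
13 GB → drive 3 (remaining 3 GB)
13 GB → drive 4 (remaining 3 GB)
13 GB → drive 5 (remaining 3 GB)
12 GB → drive 6 (remaining 4 GB)
12 GB → drive 7 (remaining 4 GB)
9 GB → drive 8 (remaining 7 GB)
9 GB → drive 9 (remaining 7 GB)
8 GB → drive 10 (remaining 8 GB)
6 GB → drive 8 (remaining 1 GB)
4 GB → drive 6 (remaining 0 GB)
3 GB → drive 3 (remaining 0 GB)
2 GB → drive 1 (remaining 0 GB)
2 GB → drive 2 (remaining 0 GB)
1 GB → drive 4 (remaining 2 GB)

10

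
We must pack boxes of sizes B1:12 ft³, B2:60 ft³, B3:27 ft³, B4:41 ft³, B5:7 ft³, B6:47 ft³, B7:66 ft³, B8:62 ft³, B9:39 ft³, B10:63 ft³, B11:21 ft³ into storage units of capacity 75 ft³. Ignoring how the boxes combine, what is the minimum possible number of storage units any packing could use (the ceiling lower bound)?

Total size = 12 + 60 + 27 + 41 + 7 + 47 + 66 + 62 + 39 + 63 + 21 = 445 ft³.
⌈445 / 75⌉ = 6.

6 storage units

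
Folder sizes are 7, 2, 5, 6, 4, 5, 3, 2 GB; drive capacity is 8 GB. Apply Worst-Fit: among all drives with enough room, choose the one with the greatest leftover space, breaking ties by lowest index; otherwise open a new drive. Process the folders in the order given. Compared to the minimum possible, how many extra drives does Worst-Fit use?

Worst-Fit: [7] [2,5] [6] [4,3] [5,2] → 5 drives.
Total size 34 GB; any packing needs at least ⌈34/8⌉ = 5 drives.
So 5 is already optimal.

0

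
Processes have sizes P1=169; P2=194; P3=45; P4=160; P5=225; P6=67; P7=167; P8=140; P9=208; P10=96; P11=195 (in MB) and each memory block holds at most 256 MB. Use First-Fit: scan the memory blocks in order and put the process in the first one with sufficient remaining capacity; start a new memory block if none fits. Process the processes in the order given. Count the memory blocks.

P1 (169 MB) → memory block 1 (remaining 87 MB)
P2 (194 MB) → memory block 2 (remaining 62 MB)
P3 (45 MB) → memory block 1 (remaining 42 MB)
P4 (160 MB) → memory block 3 (remaining 96 MB)
P5 (225 MB) → memory block 4 (remaining 31 MB)
P6 (67 MB) → memory block 3 (remaining 29 MB)
P7 (167 MB) → memory block 5 (remaining 89 MB)
P8 (140 MB) → memory block 6 (remaining 116 MB)
P9 (208 MB) → memory block 7 (remaining 48 MB)
P10 (96 MB) → memory block 6 (remaining 20 MB)
P11 (195 MB) → memory block 8 (remaining 61 MB)
Final memory blocks: [169,45] [194] [160,67] [225] [167] [140,96] [208] [195].

8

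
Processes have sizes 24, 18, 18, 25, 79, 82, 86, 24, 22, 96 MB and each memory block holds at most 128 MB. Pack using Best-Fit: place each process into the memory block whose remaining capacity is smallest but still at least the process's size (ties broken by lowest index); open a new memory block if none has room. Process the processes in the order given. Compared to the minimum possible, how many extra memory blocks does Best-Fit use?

Best-Fit: [24,18,18,25,22] [79] [82] [86,24] [96] → 5 memory blocks.
Total size 474 MB; any packing needs at least ⌈474/128⌉ = 4 memory blocks.
An optimal packing achieves that bound: [96,25] [86,24,18] [82,24,22] [79,18] → 4 memory blocks.
Excess: 5 − 4 = 1.

1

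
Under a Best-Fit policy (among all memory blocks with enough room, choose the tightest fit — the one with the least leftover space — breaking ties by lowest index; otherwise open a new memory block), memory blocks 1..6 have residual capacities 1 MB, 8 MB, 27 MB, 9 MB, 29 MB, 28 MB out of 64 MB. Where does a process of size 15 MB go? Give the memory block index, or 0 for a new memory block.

Memory blocks with room: memory block 3 (27 MB), memory block 5 (29 MB), memory block 6 (28 MB).
Tightest fit is memory block 3 with 27 MB free.

3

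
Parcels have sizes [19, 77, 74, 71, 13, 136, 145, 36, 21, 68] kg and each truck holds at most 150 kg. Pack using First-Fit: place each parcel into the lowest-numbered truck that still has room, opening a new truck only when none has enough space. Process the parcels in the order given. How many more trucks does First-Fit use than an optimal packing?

First-Fit: [19,77,13,36] [74,71] [136] [145] [21,68] → 5 trucks.
Total size 660 kg; any packing needs at least ⌈660/150⌉ = 5 trucks.
So 5 is already optimal.

0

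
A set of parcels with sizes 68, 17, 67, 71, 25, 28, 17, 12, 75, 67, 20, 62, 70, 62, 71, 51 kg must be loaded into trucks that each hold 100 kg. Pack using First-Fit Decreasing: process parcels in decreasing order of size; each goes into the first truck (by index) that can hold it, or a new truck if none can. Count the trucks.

10 trucks

Sorted descending: 75, 71, 71, 70, 68, 67, 67, 62, 62, 51, 28, 25, 20, 17, 17, 12.
Put 75 kg in truck 1; 25 kg remain.
Put 71 kg in truck 2; 29 kg remain.
Put 71 kg in truck 3; 29 kg remain.
Put 70 kg in truck 4; 30 kg remain.
Put 68 kg in truck 5; 32 kg remain.
Put 67 kg in truck 6; 33 kg remain.
Put 67 kg in truck 7; 33 kg remain.
Put 62 kg in truck 8; 38 kg remain.
Put 62 kg in truck 9; 38 kg remain.
Put 51 kg in truck 10; 49 kg remain.
Put 28 kg in truck 2; 1 kg remain.
Put 25 kg in truck 1; 0 kg remain.
Put 20 kg in truck 3; 9 kg remain.
Put 17 kg in truck 4; 13 kg remain.
Put 17 kg in truck 5; 15 kg remain.
Put 12 kg in truck 4; 1 kg remain.
Final trucks: [75,25] [71,28] [71,20] [70,17,12] [68,17] [67] [67] [62] [62] [51].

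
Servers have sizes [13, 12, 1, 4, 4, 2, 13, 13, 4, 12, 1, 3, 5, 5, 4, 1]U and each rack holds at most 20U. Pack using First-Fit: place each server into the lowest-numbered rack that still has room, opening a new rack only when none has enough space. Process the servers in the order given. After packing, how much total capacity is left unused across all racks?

rack 1: place 13U, 7U left
rack 2: place 12U, 8U left
rack 1: place 1U, 6U left
rack 1: place 4U, 2U left
rack 2: place 4U, 4U left
rack 1: place 2U, 0U left
rack 3: place 13U, 7U left
rack 4: place 13U, 7U left
rack 2: place 4U, 0U left
rack 5: place 12U, 8U left
rack 3: place 1U, 6U left
rack 3: place 3U, 3U left
rack 4: place 5U, 2U left
rack 5: place 5U, 3U left
rack 6: place 4U, 16U left
rack 3: place 1U, 2U left
6 racks × 20U = 120U; used 97U; unused 23U.

23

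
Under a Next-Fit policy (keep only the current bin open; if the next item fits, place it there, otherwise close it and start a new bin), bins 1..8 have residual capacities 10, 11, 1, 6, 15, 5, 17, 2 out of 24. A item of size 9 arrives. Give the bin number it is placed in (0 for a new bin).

Next-Fit only looks at bin 8, which has 2 free.
9 does not fit, so a new bin is opened.

0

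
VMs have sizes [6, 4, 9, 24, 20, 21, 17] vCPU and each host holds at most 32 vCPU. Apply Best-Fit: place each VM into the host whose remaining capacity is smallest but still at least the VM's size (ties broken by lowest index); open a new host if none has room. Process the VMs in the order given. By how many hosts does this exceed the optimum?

Best-Fit: [6,4,9] [24] [20] [21] [17] → 5 hosts.
Total size 101 vCPU; any packing needs at least ⌈101/32⌉ = 4 hosts.
An optimal packing achieves that bound: [24,6] [21,9] [20,4] [17] → 4 hosts.
Excess: 5 − 4 = 1.

1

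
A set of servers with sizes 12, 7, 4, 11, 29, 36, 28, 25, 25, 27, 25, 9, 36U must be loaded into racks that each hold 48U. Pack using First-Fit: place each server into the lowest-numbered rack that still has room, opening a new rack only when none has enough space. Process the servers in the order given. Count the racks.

12U → rack 1 (remaining 36U)
7U → rack 1 (remaining 29U)
4U → rack 1 (remaining 25U)
11U → rack 1 (remaining 14U)
29U → rack 2 (remaining 19U)
36U → rack 3 (remaining 12U)
28U → rack 4 (remaining 20U)
25U → rack 5 (remaining 23U)
25U → rack 6 (remaining 23U)
27U → rack 7 (remaining 21U)
25U → rack 8 (remaining 23U)
9U → rack 1 (remaining 5U)
36U → rack 9 (remaining 12U)
Final racks: [12,7,4,11,9] [29] [36] [28] [25] [25] [27] [25] [36].

9 racks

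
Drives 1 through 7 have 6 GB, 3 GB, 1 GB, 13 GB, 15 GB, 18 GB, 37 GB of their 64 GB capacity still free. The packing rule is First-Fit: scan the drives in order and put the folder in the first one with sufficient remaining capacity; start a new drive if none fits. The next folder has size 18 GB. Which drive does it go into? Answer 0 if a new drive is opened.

6

Drives with room: drive 6 (18 GB), drive 7 (37 GB).
The first with room is drive 6.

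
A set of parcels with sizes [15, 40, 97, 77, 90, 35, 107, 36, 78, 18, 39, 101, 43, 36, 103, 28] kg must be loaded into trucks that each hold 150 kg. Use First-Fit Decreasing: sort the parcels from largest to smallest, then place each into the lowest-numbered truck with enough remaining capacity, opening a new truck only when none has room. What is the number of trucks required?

7 trucks

Sorted descending: 107, 103, 101, 97, 90, 78, 77, 43, 40, 39, 36, 36, 35, 28, 18, 15.
107 kg → truck 1 (remaining 43 kg)
103 kg → truck 2 (remaining 47 kg)
101 kg → truck 3 (remaining 49 kg)
97 kg → truck 4 (remaining 53 kg)
90 kg → truck 5 (remaining 60 kg)
78 kg → truck 6 (remaining 72 kg)
77 kg → truck 7 (remaining 73 kg)
43 kg → truck 1 (remaining 0 kg)
40 kg → truck 2 (remaining 7 kg)
39 kg → truck 3 (remaining 10 kg)
36 kg → truck 4 (remaining 17 kg)
36 kg → truck 5 (remaining 24 kg)
35 kg → truck 6 (remaining 37 kg)
28 kg → truck 6 (remaining 9 kg)
18 kg → truck 5 (remaining 6 kg)
15 kg → truck 4 (remaining 2 kg)
Final trucks: [107,43] [103,40] [101,39] [97,36,15] [90,36,18] [78,35,28] [77].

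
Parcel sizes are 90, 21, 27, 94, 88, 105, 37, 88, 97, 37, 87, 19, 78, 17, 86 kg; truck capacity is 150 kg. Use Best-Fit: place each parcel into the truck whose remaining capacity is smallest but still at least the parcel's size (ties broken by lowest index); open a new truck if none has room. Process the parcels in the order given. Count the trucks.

9

90 kg → truck 1 (remaining 60 kg)
21 kg → truck 1 (remaining 39 kg)
27 kg → truck 1 (remaining 12 kg)
94 kg → truck 2 (remaining 56 kg)
88 kg → truck 3 (remaining 62 kg)
105 kg → truck 4 (remaining 45 kg)
37 kg → truck 4 (remaining 8 kg)
88 kg → truck 5 (remaining 62 kg)
97 kg → truck 6 (remaining 53 kg)
37 kg → truck 6 (remaining 16 kg)
87 kg → truck 7 (remaining 63 kg)
19 kg → truck 2 (remaining 37 kg)
78 kg → truck 8 (remaining 72 kg)
17 kg → truck 2 (remaining 20 kg)
86 kg → truck 9 (remaining 64 kg)
Final trucks: [90,21,27] [94,19,17] [88] [105,37] [88] [97,37] [87] [78] [86].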